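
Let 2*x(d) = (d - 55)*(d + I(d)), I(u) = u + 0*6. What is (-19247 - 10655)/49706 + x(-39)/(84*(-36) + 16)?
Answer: -1447699/795296 ≈ -1.8203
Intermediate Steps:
I(u) = u (I(u) = u + 0 = u)
x(d) = d*(-55 + d) (x(d) = ((d - 55)*(d + d))/2 = ((-55 + d)*(2*d))/2 = (2*d*(-55 + d))/2 = d*(-55 + d))
(-19247 - 10655)/49706 + x(-39)/(84*(-36) + 16) = (-19247 - 10655)/49706 + (-39*(-55 - 39))/(84*(-36) + 16) = -29902*1/49706 + (-39*(-94))/(-3024 + 16) = -14951/24853 + 3666/(-3008) = -14951/24853 + 3666*(-1/3008) = -14951/24853 - 39/32 = -1447699/795296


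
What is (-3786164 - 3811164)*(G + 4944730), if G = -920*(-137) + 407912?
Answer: -41623344161696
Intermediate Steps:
G = 533952 (G = 126040 + 407912 = 533952)
(-3786164 - 3811164)*(G + 4944730) = (-3786164 - 3811164)*(533952 + 4944730) = -7597328*5478682 = -41623344161696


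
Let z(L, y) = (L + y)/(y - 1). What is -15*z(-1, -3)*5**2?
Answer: -375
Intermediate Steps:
z(L, y) = (L + y)/(-1 + y)
-15*z(-1, -3)*5**2 = -15*(-1 - 3)/(-1 - 3)*5**2 = -15*(-4)/(-4)*25 = -(-15)*(-4)/4*25 = -15*1*25 = -15*25 = -375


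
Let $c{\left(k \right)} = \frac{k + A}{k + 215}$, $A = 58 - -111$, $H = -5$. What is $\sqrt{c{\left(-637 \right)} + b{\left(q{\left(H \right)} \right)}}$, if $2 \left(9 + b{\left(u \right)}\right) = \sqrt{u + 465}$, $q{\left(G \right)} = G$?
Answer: $\frac{\sqrt{-351315 + 44521 \sqrt{115}}}{211} \approx 1.6831$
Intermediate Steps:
$A = 169$ ($A = 58 + 111 = 169$)
$b{\left(u \right)} = -9 + \frac{\sqrt{465 + u}}{2}$ ($b{\left(u \right)} = -9 + \frac{\sqrt{u + 465}}{2} = -9 + \frac{\sqrt{465 + u}}{2}$)
$c{\left(k \right)} = \frac{169 + k}{215 + k}$ ($c{\left(k \right)} = \frac{k + 169}{k + 215} = \frac{169 + k}{215 + k}$)
$\sqrt{c{\left(-637 \right)} + b{\left(q{\left(H \right)} \right)}} = \sqrt{\frac{169 - 637}{215 - 637} - \left(9 - \frac{\sqrt{465 - 5}}{2}\right)} = \sqrt{\frac{1}{-422} \left(-468\right) - \left(9 - \frac{\sqrt{460}}{2}\right)} = \sqrt{\left(- \frac{1}{422}\right) \left(-468\right) - \left(9 - \frac{2 \sqrt{115}}{2}\right)} = \sqrt{\frac{234}{211} - \left(9 - \sqrt{115}\right)} = \sqrt{- \frac{1665}{211} + \sqrt{115}}$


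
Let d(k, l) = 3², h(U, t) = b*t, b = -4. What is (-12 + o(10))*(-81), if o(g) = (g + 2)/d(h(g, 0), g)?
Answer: 864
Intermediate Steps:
h(U, t) = -4*t
d(k, l) = 9
o(g) = 2/9 + g/9 (o(g) = (g + 2)/9 = (2 + g)*(⅑) = 2/9 + g/9)
(-12 + o(10))*(-81) = (-12 + (2/9 + (⅑)*10))*(-81) = (-12 + (2/9 + 10/9))*(-81) = (-12 + 4/3)*(-81) = -32/3*(-81) = 864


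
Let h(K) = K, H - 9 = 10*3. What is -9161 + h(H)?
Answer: -9122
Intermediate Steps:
H = 39 (H = 9 + 10*3 = 9 + 30 = 39)
-9161 + h(H) = -9161 + 39 = -9122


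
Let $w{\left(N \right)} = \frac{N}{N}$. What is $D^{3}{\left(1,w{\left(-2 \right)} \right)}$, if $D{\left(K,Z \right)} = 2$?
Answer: $8$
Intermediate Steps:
$w{\left(N \right)} = 1$
$D^{3}{\left(1,w{\left(-2 \right)} \right)} = 2^{3} = 8$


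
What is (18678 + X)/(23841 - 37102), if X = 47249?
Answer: -65927/13261 ≈ -4.9715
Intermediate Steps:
(18678 + X)/(23841 - 37102) = (18678 + 47249)/(23841 - 37102) = 65927/(-13261) = 65927*(-1/13261) = -65927/13261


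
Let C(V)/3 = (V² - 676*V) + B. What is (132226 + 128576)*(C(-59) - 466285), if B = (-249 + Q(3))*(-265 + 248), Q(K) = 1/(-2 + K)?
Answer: -84380400684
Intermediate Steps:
B = 4216 (B = (-249 + 1/(-2 + 3))*(-265 + 248) = (-249 + 1/1)*(-17) = (-249 + 1)*(-17) = -248*(-17) = 4216)
C(V) = 12648 - 2028*V + 3*V² (C(V) = 3*((V² - 676*V) + 4216) = 3*(4216 + V² - 676*V) = 12648 - 2028*V + 3*V²)
(132226 + 128576)*(C(-59) - 466285) = (132226 + 128576)*((12648 - 2028*(-59) + 3*(-59)²) - 466285) = 260802*((12648 + 119652 + 3*3481) - 466285) = 260802*((12648 + 119652 + 10443) - 466285) = 260802*(142743 - 466285) = 260802*(-323542) = -84380400684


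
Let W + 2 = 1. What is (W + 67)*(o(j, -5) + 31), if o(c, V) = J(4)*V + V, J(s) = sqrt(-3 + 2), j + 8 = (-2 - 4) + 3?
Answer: 1716 - 330*I ≈ 1716.0 - 330.0*I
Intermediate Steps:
j = -11 (j = -8 + ((-2 - 4) + 3) = -8 + (-6 + 3) = -8 - 3 = -11)
W = -1 (W = -2 + 1 = -1)
J(s) = I (J(s) = sqrt(-1) = I)
o(c, V) = V + I*V (o(c, V) = I*V + V = V + I*V)
(W + 67)*(o(j, -5) + 31) = (-1 + 67)*(-5*(1 + I) + 31) = 66*((-5 - 5*I) + 31) = 66*(26 - 5*I) = 1716 - 330*I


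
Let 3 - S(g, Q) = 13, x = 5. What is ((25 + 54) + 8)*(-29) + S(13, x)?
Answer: -2533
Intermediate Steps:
S(g, Q) = -10 (S(g, Q) = 3 - 1*13 = 3 - 13 = -10)
((25 + 54) + 8)*(-29) + S(13, x) = ((25 + 54) + 8)*(-29) - 10 = (79 + 8)*(-29) - 10 = 87*(-29) - 10 = -2523 - 10 = -2533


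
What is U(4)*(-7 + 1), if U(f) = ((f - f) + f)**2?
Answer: -96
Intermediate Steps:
U(f) = f**2 (U(f) = (0 + f)**2 = f**2)
U(4)*(-7 + 1) = 4**2*(-7 + 1) = 16*(-6) = -96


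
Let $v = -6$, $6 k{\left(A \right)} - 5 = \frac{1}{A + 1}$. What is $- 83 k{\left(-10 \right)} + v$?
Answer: $- \frac{1988}{27} \approx -73.63$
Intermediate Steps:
$k{\left(A \right)} = \frac{5}{6} + \frac{1}{6 \left(1 + A\right)}$ ($k{\left(A \right)} = \frac{5}{6} + \frac{1}{6 \left(A + 1\right)} = \frac{5}{6} + \frac{1}{6 \left(1 + A\right)}$)
$- 83 k{\left(-10 \right)} + v = - 83 \frac{6 + 5 \left(-10\right)}{6 \left(1 - 10\right)} - 6 = - 83 \frac{6 - 50}{6 \left(-9\right)} - 6 = - 83 \cdot \frac{1}{6} \left(- \frac{1}{9}\right) \left(-44\right) - 6 = \left(-83\right) \frac{22}{27} - 6 = - \frac{1826}{27} - 6 = - \frac{1988}{27}$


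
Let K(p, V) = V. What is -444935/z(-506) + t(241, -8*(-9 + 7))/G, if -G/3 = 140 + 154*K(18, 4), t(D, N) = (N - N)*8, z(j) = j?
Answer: 19345/22 ≈ 879.32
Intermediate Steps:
t(D, N) = 0 (t(D, N) = 0*8 = 0)
G = -2268 (G = -3*(140 + 154*4) = -3*(140 + 616) = -3*756 = -2268)
-444935/z(-506) + t(241, -8*(-9 + 7))/G = -444935/(-506) + 0/(-2268) = -444935*(-1/506) + 0*(-1/2268) = 19345/22 + 0 = 19345/22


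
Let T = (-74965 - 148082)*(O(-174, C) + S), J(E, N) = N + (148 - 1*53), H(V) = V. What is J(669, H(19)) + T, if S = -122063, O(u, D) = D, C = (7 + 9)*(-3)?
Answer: 27236492331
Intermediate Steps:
C = -48 (C = 16*(-3) = -48)
J(E, N) = 95 + N (J(E, N) = N + (148 - 53) = N + 95 = 95 + N)
T = 27236492217 (T = (-74965 - 148082)*(-48 - 122063) = -223047*(-122111) = 27236492217)
J(669, H(19)) + T = (95 + 19) + 27236492217 = 114 + 27236492217 = 27236492331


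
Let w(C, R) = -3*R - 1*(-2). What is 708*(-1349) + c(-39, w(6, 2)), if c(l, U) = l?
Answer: -955131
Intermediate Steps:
w(C, R) = 2 - 3*R (w(C, R) = -3*R + 2 = 2 - 3*R)
708*(-1349) + c(-39, w(6, 2)) = 708*(-1349) - 39 = -955092 - 39 = -955131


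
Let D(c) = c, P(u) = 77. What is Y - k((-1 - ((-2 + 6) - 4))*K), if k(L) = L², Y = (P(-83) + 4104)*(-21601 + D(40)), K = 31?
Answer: -90147502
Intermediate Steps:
Y = -90146541 (Y = (77 + 4104)*(-21601 + 40) = 4181*(-21561) = -90146541)
Y - k((-1 - ((-2 + 6) - 4))*K) = -90146541 - ((-1 - ((-2 + 6) - 4))*31)² = -90146541 - ((-1 - (4 - 4))*31)² = -90146541 - ((-1 - 1*0)*31)² = -90146541 - ((-1 + 0)*31)² = -90146541 - (-1*31)² = -90146541 - 1*(-31)² = -90146541 - 1*961 = -90146541 - 961 = -90147502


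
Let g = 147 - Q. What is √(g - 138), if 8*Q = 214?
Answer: I*√71/2 ≈ 4.2131*I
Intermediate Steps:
Q = 107/4 (Q = (⅛)*214 = 107/4 ≈ 26.750)
g = 481/4 (g = 147 - 1*107/4 = 147 - 107/4 = 481/4 ≈ 120.25)
√(g - 138) = √(481/4 - 138) = √(-71/4) = I*√71/2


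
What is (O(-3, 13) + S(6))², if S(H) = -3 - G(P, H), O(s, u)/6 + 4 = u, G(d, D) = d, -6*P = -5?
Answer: 90601/36 ≈ 2516.7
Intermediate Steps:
P = ⅚ (P = -⅙*(-5) = ⅚ ≈ 0.83333)
O(s, u) = -24 + 6*u
S(H) = -23/6 (S(H) = -3 - 1*⅚ = -3 - ⅚ = -23/6)
(O(-3, 13) + S(6))² = ((-24 + 6*13) - 23/6)² = ((-24 + 78) - 23/6)² = (54 - 23/6)² = (301/6)² = 90601/36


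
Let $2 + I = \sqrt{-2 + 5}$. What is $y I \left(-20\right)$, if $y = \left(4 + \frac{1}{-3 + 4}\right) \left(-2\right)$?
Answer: $-400 + 200 \sqrt{3} \approx -53.59$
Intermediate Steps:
$I = -2 + \sqrt{3}$ ($I = -2 + \sqrt{-2 + 5} = -2 + \sqrt{3} \approx -0.26795$)
$y = -10$ ($y = \left(4 + 1^{-1}\right) \left(-2\right) = \left(4 + 1\right) \left(-2\right) = 5 \left(-2\right) = -10$)
$y I \left(-20\right) = - 10 \left(-2 + \sqrt{3}\right) \left(-20\right) = \left(20 - 10 \sqrt{3}\right) \left(-20\right) = -400 + 200 \sqrt{3}$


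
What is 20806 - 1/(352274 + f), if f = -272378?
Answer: 1662316175/79896 ≈ 20806.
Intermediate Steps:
20806 - 1/(352274 + f) = 20806 - 1/(352274 - 272378) = 20806 - 1/79896 = 1662316175/79896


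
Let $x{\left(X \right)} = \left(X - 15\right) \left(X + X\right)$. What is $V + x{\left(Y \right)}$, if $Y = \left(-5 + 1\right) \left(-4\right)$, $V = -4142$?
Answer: $-4110$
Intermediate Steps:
$Y = 16$ ($Y = \left(-4\right) \left(-4\right) = 16$)
$x{\left(X \right)} = 2 X \left(-15 + X\right)$ ($x{\left(X \right)} = \left(-15 + X\right) 2 X = 2 X \left(-15 + X\right)$)
$V + x{\left(Y \right)} = -4142 + 2 \cdot 16 \left(-15 + 16\right) = -4142 + 2 \cdot 16 \cdot 1 = -4142 + 32 = -4110$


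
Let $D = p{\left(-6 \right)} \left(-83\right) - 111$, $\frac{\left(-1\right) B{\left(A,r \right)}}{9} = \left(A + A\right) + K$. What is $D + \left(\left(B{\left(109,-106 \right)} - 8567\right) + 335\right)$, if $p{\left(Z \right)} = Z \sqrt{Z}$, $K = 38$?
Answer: $-10647 + 498 i \sqrt{6} \approx -10647.0 + 1219.8 i$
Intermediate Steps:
$p{\left(Z \right)} = Z^{\frac{3}{2}}$
$B{\left(A,r \right)} = -342 - 18 A$ ($B{\left(A,r \right)} = - 9 \left(\left(A + A\right) + 38\right) = - 9 \left(2 A + 38\right) = - 9 \left(38 + 2 A\right) = -342 - 18 A$)
$D = -111 + 498 i \sqrt{6}$ ($D = \left(-6\right)^{\frac{3}{2}} \left(-83\right) - 111 = - 6 i \sqrt{6} \left(-83\right) - 111 = 498 i \sqrt{6} - 111 = -111 + 498 i \sqrt{6} \approx -111.0 + 1219.8 i$)
$D + \left(\left(B{\left(109,-106 \right)} - 8567\right) + 335\right) = \left(-111 + 498 i \sqrt{6}\right) + \left(\left(\left(-342 - 1962\right) - 8567\right) + 335\right) = \left(-111 + 498 i \sqrt{6}\right) + \left(\left(-2304 - 8567\right) + 335\right) = \left(-111 + 498 i \sqrt{6}\right) + \left(-10871 + 335\right) = \left(-111 + 498 i \sqrt{6}\right) - 10536 = -10647 + 498 i \sqrt{6}$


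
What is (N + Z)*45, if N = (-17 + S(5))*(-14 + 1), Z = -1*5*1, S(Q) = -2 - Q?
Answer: 13815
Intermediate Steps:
Z = -5 (Z = -5*1 = -5)
N = 312 (N = (-17 + (-2 - 1*5))*(-14 + 1) = (-17 + (-2 - 5))*(-13) = (-17 - 7)*(-13) = -24*(-13) = 312)
(N + Z)*45 = (312 - 5)*45 = 307*45 = 13815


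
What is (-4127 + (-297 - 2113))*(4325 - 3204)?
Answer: -7327977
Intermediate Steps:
(-4127 + (-297 - 2113))*(4325 - 3204) = (-4127 - 2410)*1121 = -6537*1121 = -7327977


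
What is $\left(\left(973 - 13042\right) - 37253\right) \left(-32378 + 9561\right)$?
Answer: $1125380074$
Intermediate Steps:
$\left(\left(973 - 13042\right) - 37253\right) \left(-32378 + 9561\right) = \left(\left(973 - 13042\right) - 37253\right) \left(-22817\right) = \left(-12069 - 37253\right) \left(-22817\right) = \left(-49322\right) \left(-22817\right) = 1125380074$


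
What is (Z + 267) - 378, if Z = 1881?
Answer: 1770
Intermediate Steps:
(Z + 267) - 378 = (1881 + 267) - 378 = 2148 - 378 = 1770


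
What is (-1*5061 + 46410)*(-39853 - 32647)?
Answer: -2997802500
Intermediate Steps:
(-1*5061 + 46410)*(-39853 - 32647) = (-5061 + 46410)*(-72500) = 41349*(-72500) = -2997802500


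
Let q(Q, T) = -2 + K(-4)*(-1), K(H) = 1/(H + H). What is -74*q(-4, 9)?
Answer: 555/4 ≈ 138.75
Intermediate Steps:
K(H) = 1/(2*H)
q(Q, T) = -15/8 (q(Q, T) = -2 + ((1/2)/(-4))*(-1) = -2 + ((1/2)*(-1/4))*(-1) = -2 - 1/8*(-1) = -2 + 1/8 = -15/8)
-74*q(-4, 9) = -74*(-15/8) = 555/4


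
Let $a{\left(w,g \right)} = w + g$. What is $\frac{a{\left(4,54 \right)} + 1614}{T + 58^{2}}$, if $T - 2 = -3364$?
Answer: $836$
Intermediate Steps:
$T = -3362$ ($T = 2 - 3364 = -3362$)
$a{\left(w,g \right)} = g + w$
$\frac{a{\left(4,54 \right)} + 1614}{T + 58^{2}} = \frac{\left(54 + 4\right) + 1614}{-3362 + 58^{2}} = \frac{58 + 1614}{-3362 + 3364} = \frac{1672}{2} = 1672 \cdot \frac{1}{2} = 836$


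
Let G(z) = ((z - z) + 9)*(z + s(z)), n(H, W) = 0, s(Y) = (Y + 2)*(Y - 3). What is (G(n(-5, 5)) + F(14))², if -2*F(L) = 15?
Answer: 15129/4 ≈ 3782.3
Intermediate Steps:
s(Y) = (-3 + Y)*(2 + Y) (s(Y) = (2 + Y)*(-3 + Y) = (-3 + Y)*(2 + Y))
F(L) = -15/2 (F(L) = -½*15 = -15/2)
G(z) = -54 + 9*z² (G(z) = ((z - z) + 9)*(z + (-6 + z² - z)) = (0 + 9)*(-6 + z²) = 9*(-6 + z²) = -54 + 9*z²)
(G(n(-5, 5)) + F(14))² = ((-54 + 9*0²) - 15/2)² = ((-54 + 9*0) - 15/2)² = ((-54 + 0) - 15/2)² = (-54 - 15/2)² = (-123/2)² = 15129/4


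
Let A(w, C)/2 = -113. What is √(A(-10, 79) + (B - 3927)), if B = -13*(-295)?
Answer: I*√318 ≈ 17.833*I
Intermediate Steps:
B = 3835
A(w, C) = -226 (A(w, C) = 2*(-113) = -226)
√(A(-10, 79) + (B - 3927)) = √(-226 + (3835 - 3927)) = √(-226 - 92) = √(-318) = I*√318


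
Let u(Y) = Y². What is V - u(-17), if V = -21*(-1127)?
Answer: 23378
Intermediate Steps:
V = 23667
V - u(-17) = 23667 - 1*(-17)² = 23667 - 1*289 = 23667 - 289 = 23378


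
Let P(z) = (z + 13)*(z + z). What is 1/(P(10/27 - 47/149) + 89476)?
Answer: 16184529/1448150130644 ≈ 1.1176e-5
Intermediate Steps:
P(z) = 2*z*(13 + z) (P(z) = (13 + z)*(2*z) = 2*z*(13 + z))
1/(P(10/27 - 47/149) + 89476) = 1/(2*(10/27 - 47/149)*(13 + (10/27 - 47/149)) + 89476) = 1/(2*(221/4023)*(13 + 221/4023) + 89476) = 1/(2*(221/4023)*(52520/4023) + 89476) = 1/(23213840/16184529 + 89476) = 1/(1448150130644/16184529) = 16184529/1448150130644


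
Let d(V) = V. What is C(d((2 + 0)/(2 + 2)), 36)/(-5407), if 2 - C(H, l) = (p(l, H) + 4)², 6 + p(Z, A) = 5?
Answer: 7/5407 ≈ 0.0012946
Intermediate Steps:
p(Z, A) = -1 (p(Z, A) = -6 + 5 = -1)
C(H, l) = -7 (C(H, l) = 2 - (-1 + 4)² = 2 - 1*3² = 2 - 1*9 = 2 - 9 = -7)
C(d((2 + 0)/(2 + 2)), 36)/(-5407) = -7/(-5407) = -7*(-1/5407) = 7/5407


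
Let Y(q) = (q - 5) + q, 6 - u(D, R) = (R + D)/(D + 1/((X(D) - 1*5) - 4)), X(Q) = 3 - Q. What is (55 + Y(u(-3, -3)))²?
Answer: 85264/25 ≈ 3410.6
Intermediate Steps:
u(D, R) = 6 - (D + R)/(D + 1/(-6 - D)) (u(D, R) = 6 - (R + D)/(D + 1/(((3 - D) - 1*5) - 4)) = 6 - (D + R)/(D + 1/(((3 - D) - 5) - 4)) = 6 - (D + R)/(D + 1/((-2 - D) - 4)) = 6 - (D + R)/(D + 1/(-6 - D)))
Y(q) = -5 + 2*q (Y(q) = (-5 + q) + q = -5 + 2*q)
(55 + Y(u(-3, -3)))² = (55 + (-5 + 2*((-6 - 6*(-3) + 5*(-3)² + 30*(-3) - 1*(-3)*(-3))/(-1 + (-3)² + 6*(-3)))))² = (55 + (-5 + 2*((-6 + 18 + 5*9 - 90 - 9)/(-1 + 9 - 18))))² = (55 + (-5 + 2*((-6 + 18 + 45 - 90 - 9)/(-10))))² = (55 + (-5 + 2*(-⅒*(-42))))² = (55 + (-5 + 2*(21/5)))² = (55 + (-5 + 42/5))² = (55 + 17/5)² = (292/5)² = 85264/25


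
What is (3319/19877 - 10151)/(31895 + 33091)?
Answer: -33628018/215287787 ≈ -0.15620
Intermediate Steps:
(3319/19877 - 10151)/(31895 + 33091) = (3319*(1/19877) - 10151)/64986 = (3319/19877 - 10151)*(1/64986) = -201768108/19877*1/64986 = -33628018/215287787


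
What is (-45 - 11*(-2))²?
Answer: 529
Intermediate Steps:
(-45 - 11*(-2))² = (-45 + 22)² = (-23)² = 529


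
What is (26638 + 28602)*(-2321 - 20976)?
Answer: -1286926280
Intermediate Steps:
(26638 + 28602)*(-2321 - 20976) = 55240*(-23297) = -1286926280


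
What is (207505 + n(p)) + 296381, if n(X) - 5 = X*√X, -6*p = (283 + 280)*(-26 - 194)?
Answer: 503891 + 61930*√185790/9 ≈ 3.4699e+6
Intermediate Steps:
p = 61930/3 (p = -(283 + 280)*(-26 - 194)/6 = -563*(-220)/6 = -⅙*(-123860) = 61930/3 ≈ 20643.)
n(X) = 5 + X^(3/2) (n(X) = 5 + X*√X = 5 + X^(3/2))
(207505 + n(p)) + 296381 = (207505 + (5 + (61930/3)^(3/2))) + 296381 = (207505 + (5 + 61930*√185790/9)) + 296381 = (207510 + 61930*√185790/9) + 296381 = 503891 + 61930*√185790/9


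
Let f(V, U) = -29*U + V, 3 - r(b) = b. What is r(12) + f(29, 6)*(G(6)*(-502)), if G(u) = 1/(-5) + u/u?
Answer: 58223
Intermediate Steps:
r(b) = 3 - b
G(u) = 4/5 (G(u) = 1*(-1/5) + 1 = -1/5 + 1 = 4/5)
f(V, U) = V - 29*U
r(12) + f(29, 6)*(G(6)*(-502)) = (3 - 1*12) + (29 - 29*6)*((4/5)*(-502)) = (3 - 12) + (29 - 174)*(-2008/5) = -9 - 145*(-2008/5) = -9 + 58232 = 58223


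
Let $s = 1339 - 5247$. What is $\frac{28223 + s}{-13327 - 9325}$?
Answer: $- \frac{24315}{22652} \approx -1.0734$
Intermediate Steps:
$s = -3908$ ($s = 1339 - 5247 = -3908$)
$\frac{28223 + s}{-13327 - 9325} = \frac{28223 - 3908}{-13327 - 9325} = \frac{24315}{-22652} = 24315 \left(- \frac{1}{22652}\right) = - \frac{24315}{22652}$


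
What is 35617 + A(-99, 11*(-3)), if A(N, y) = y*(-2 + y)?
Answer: 36772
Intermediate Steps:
35617 + A(-99, 11*(-3)) = 35617 + (11*(-3))*(-2 + 11*(-3)) = 35617 - 33*(-2 - 33) = 35617 - 33*(-35) = 35617 + 1155 = 36772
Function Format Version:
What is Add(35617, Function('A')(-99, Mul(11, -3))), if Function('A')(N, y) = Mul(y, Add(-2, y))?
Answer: 36772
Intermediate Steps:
Add(35617, Function('A')(-99, Mul(11, -3))) = Add(35617, Mul(Mul(11, -3), Add(-2, Mul(11, -3)))) = Add(35617, Mul(-33, Add(-2, -33))) = Add(35617, Mul(-33, -35)) = Add(35617, 1155) = 36772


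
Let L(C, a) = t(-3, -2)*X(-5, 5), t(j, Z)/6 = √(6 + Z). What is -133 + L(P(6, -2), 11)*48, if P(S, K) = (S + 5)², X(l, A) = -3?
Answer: -1861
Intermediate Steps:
t(j, Z) = 6*√(6 + Z)
P(S, K) = (5 + S)²
L(C, a) = -36 (L(C, a) = (6*√(6 - 2))*(-3) = (6*√4)*(-3) = (6*2)*(-3) = 12*(-3) = -36)
-133 + L(P(6, -2), 11)*48 = -133 - 36*48 = -133 - 1728 = -1861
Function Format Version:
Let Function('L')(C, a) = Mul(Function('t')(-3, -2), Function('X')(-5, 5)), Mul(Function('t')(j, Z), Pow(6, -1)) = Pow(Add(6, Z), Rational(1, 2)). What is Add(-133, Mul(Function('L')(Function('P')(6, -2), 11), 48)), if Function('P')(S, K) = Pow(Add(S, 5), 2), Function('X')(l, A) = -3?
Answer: -1861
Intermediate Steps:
Function('t')(j, Z) = Mul(6, Pow(Add(6, Z), Rational(1, 2)))
Function('P')(S, K) = Pow(Add(5, S), 2)
Function('L')(C, a) = -36 (Function('L')(C, a) = Mul(Mul(6, Pow(Add(6, -2), Rational(1, 2))), -3) = Mul(Mul(6, Pow(4, Rational(1, 2))), -3) = Mul(Mul(6, 2), -3) = Mul(12, -3) = -36)
Add(-133, Mul(Function('L')(Function('P')(6, -2), 11), 48)) = Add(-133, Mul(-36, 48)) = Add(-133, -1728) = -1861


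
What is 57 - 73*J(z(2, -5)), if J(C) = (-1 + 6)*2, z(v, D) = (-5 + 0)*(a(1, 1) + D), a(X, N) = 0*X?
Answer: -673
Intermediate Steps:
a(X, N) = 0
z(v, D) = -5*D (z(v, D) = (-5 + 0)*(0 + D) = -5*D)
J(C) = 10 (J(C) = 5*2 = 10)
57 - 73*J(z(2, -5)) = 57 - 73*10 = 57 - 730 = -673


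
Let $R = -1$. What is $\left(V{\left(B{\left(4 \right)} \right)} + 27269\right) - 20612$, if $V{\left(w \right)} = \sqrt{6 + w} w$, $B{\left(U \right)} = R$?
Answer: $6657 - \sqrt{5} \approx 6654.8$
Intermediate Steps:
$B{\left(U \right)} = -1$
$V{\left(w \right)} = w \sqrt{6 + w}$
$\left(V{\left(B{\left(4 \right)} \right)} + 27269\right) - 20612 = \left(- \sqrt{6 - 1} + 27269\right) - 20612 = \left(- \sqrt{5} + 27269\right) - 20612 = \left(27269 - \sqrt{5}\right) - 20612 = 6657 - \sqrt{5}$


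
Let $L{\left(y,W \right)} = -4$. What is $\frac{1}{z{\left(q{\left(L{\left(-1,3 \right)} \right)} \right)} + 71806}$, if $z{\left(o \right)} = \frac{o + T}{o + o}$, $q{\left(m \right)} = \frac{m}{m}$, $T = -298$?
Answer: $\frac{2}{143315} \approx 1.3955 \cdot 10^{-5}$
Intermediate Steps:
$q{\left(m \right)} = 1$
$z{\left(o \right)} = \frac{-298 + o}{2 o}$ ($z{\left(o \right)} = \frac{o - 298}{o + o} = \frac{-298 + o}{2 o}$)
$\frac{1}{z{\left(q{\left(L{\left(-1,3 \right)} \right)} \right)} + 71806} = \frac{1}{\frac{-298 + 1}{2 \cdot 1} + 71806} = \frac{1}{\frac{1}{2} \cdot 1 \left(-297\right) + 71806} = \frac{1}{- \frac{297}{2} + 71806} = \frac{1}{\frac{143315}{2}} = \frac{2}{143315}$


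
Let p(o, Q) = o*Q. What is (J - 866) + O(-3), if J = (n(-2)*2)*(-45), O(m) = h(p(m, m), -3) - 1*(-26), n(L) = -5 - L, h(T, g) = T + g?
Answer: -564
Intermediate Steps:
p(o, Q) = Q*o
O(m) = 23 + m² (O(m) = (m*m - 3) - 1*(-26) = (m² - 3) + 26 = (-3 + m²) + 26 = 23 + m²)
J = 270 (J = ((-5 - 1*(-2))*2)*(-45) = ((-5 + 2)*2)*(-45) = -3*2*(-45) = -6*(-45) = 270)
(J - 866) + O(-3) = (270 - 866) + (23 + (-3)²) = -596 + (23 + 9) = -596 + 32 = -564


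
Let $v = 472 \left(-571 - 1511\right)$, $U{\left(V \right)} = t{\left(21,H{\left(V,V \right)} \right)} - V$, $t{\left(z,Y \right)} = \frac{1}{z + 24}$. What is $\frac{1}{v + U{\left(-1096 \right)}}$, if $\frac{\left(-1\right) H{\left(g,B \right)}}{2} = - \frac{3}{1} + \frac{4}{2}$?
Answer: $- \frac{45}{44172359} \approx -1.0187 \cdot 10^{-6}$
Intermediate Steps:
$H{\left(g,B \right)} = 2$ ($H{\left(g,B \right)} = - 2 \left(- \frac{3}{1} + \frac{4}{2}\right) = - 2 \left(\left(-3\right) 1 + 4 \cdot \frac{1}{2}\right) = - 2 \left(-3 + 2\right) = \left(-2\right) \left(-1\right) = 2$)
$t{\left(z,Y \right)} = \frac{1}{24 + z}$
$U{\left(V \right)} = \frac{1}{45} - V$ ($U{\left(V \right)} = \frac{1}{24 + 21} - V = \frac{1}{45} - V$)
$v = -982704$ ($v = 472 \left(-2082\right) = -982704$)
$\frac{1}{v + U{\left(-1096 \right)}} = \frac{1}{-982704 + \left(\frac{1}{45} - -1096\right)} = \frac{1}{-982704 + \left(\frac{1}{45} + 1096\right)} = \frac{1}{-982704 + \frac{49321}{45}} = \frac{1}{- \frac{44172359}{45}} = - \frac{45}{44172359}$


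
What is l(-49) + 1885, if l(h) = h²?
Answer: 4286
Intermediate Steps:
l(-49) + 1885 = (-49)² + 1885 = 2401 + 1885 = 4286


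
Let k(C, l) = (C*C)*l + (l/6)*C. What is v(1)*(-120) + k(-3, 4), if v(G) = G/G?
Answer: -86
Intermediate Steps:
k(C, l) = l*C**2 + C*l/6 (k(C, l) = C**2*l + (l*(1/6))*C = l*C**2 + (l/6)*C = l*C**2 + C*l/6)
v(G) = 1
v(1)*(-120) + k(-3, 4) = 1*(-120) + (1/6)*(-3)*4*(1 + 6*(-3)) = -120 + (1/6)*(-3)*4*(1 - 18) = -120 + (1/6)*(-3)*4*(-17) = -120 + 34 = -86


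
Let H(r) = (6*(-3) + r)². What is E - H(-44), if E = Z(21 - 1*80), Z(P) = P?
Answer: -3903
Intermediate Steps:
H(r) = (-18 + r)²
E = -59 (E = 21 - 1*80 = 21 - 80 = -59)
E - H(-44) = -59 - (-18 - 44)² = -59 - 1*(-62)² = -59 - 1*3844 = -59 - 3844 = -3903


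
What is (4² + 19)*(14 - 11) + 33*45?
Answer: 1590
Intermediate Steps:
(4² + 19)*(14 - 11) + 33*45 = (16 + 19)*3 + 1485 = 35*3 + 1485 = 105 + 1485 = 1590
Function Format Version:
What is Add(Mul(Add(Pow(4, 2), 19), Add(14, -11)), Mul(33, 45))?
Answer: 1590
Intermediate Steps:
Add(Mul(Add(Pow(4, 2), 19), Add(14, -11)), Mul(33, 45)) = Add(Mul(Add(16, 19), 3), 1485) = Add(Mul(35, 3), 1485) = Add(105, 1485) = 1590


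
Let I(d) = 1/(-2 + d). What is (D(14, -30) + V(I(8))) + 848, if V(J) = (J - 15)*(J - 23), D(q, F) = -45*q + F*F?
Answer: 52441/36 ≈ 1456.7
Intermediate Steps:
D(q, F) = F**2 - 45*q (D(q, F) = -45*q + F**2 = F**2 - 45*q)
V(J) = (-23 + J)*(-15 + J) (V(J) = (-15 + J)*(-23 + J) = (-23 + J)*(-15 + J))
(D(14, -30) + V(I(8))) + 848 = (((-30)**2 - 45*14) + (345 + (1/(-2 + 8))**2 - 38/(-2 + 8))) + 848 = ((900 - 630) + (345 + (1/6)**2 - 38/6)) + 848 = (270 + (345 + (1/6)**2 - 38*1/6)) + 848 = (270 + (345 + 1/36 - 19/3)) + 848 = (270 + 12193/36) + 848 = 21913/36 + 848 = 52441/36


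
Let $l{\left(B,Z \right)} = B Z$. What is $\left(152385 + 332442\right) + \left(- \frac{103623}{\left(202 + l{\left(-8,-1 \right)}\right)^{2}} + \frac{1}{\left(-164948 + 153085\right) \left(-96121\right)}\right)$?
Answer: $\frac{8126711422975769557}{16762166318100} \approx 4.8482 \cdot 10^{5}$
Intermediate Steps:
$\left(152385 + 332442\right) + \left(- \frac{103623}{\left(202 + l{\left(-8,-1 \right)}\right)^{2}} + \frac{1}{\left(-164948 + 153085\right) \left(-96121\right)}\right) = \left(152385 + 332442\right) + \left(- \frac{103623}{\left(202 - -8\right)^{2}} + \frac{1}{\left(-164948 + 153085\right) \left(-96121\right)}\right) = 484827 + \left(- \frac{103623}{\left(202 + 8\right)^{2}} + \frac{1}{-11863} \left(- \frac{1}{96121}\right)\right) = 484827 - \left(- \frac{1}{1140283423} + \frac{103623}{210^{2}}\right) = 484827 + \left(- \frac{103623}{44100} + \frac{1}{1140283423}\right) = 484827 + \left(\left(-103623\right) \frac{1}{44100} + \frac{1}{1140283423}\right) = 484827 + \left(- \frac{34541}{14700} + \frac{1}{1140283423}\right) = 484827 - \frac{39386529699143}{16762166318100} = \frac{8126711422975769557}{16762166318100}$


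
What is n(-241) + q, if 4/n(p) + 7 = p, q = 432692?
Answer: 26826903/62 ≈ 4.3269e+5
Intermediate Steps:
n(p) = 4/(-7 + p)
n(-241) + q = 4/(-7 - 241) + 432692 = 4/(-248) + 432692 = 4*(-1/248) + 432692 = -1/62 + 432692 = 26826903/62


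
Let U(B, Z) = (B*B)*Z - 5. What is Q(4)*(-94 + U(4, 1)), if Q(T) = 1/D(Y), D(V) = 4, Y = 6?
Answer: -83/4 ≈ -20.750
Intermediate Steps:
U(B, Z) = -5 + Z*B² (U(B, Z) = B²*Z - 5 = Z*B² - 5 = -5 + Z*B²)
Q(T) = ¼ (Q(T) = 1/4 = ¼)
Q(4)*(-94 + U(4, 1)) = (-94 + (-5 + 1*4²))/4 = (-94 + (-5 + 1*16))/4 = (-94 + (-5 + 16))/4 = (-94 + 11)/4 = (¼)*(-83) = -83/4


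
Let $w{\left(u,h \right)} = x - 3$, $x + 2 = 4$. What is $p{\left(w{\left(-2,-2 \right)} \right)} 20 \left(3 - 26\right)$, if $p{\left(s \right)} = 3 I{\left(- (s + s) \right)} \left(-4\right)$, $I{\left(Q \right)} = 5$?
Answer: $27600$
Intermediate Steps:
$x = 2$ ($x = -2 + 4 = 2$)
$w{\left(u,h \right)} = -1$ ($w{\left(u,h \right)} = 2 - 3 = -1$)
$p{\left(s \right)} = -60$ ($p{\left(s \right)} = 3 \cdot 5 \left(-4\right) = 15 \left(-4\right) = -60$)
$p{\left(w{\left(-2,-2 \right)} \right)} 20 \left(3 - 26\right) = \left(-60\right) 20 \left(3 - 26\right) = \left(-1200\right) \left(-23\right) = 27600$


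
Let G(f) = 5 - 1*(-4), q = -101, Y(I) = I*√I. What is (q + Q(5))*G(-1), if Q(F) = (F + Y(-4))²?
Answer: -1260 - 720*I ≈ -1260.0 - 720.0*I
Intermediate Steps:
Y(I) = I^(3/2)
G(f) = 9 (G(f) = 5 + 4 = 9)
Q(F) = (F - 8*I)² (Q(F) = (F + (-4)^(3/2))² = (F - 8*I)²)
(q + Q(5))*G(-1) = (-101 + (5 - 8*I)²)*9 = -909 + 9*(5 - 8*I)²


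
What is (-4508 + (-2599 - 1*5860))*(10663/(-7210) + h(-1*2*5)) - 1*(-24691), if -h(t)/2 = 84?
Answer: 16022956991/7210 ≈ 2.2223e+6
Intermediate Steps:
h(t) = -168 (h(t) = -2*84 = -168)
(-4508 + (-2599 - 1*5860))*(10663/(-7210) + h(-1*2*5)) - 1*(-24691) = (-4508 + (-2599 - 1*5860))*(10663/(-7210) - 168) - 1*(-24691) = (-4508 + (-2599 - 5860))*(10663*(-1/7210) - 168) + 24691 = (-4508 - 8459)*(-10663/7210 - 168) + 24691 = -12967*(-1221943/7210) + 24691 = 15844934881/7210 + 24691 = 16022956991/7210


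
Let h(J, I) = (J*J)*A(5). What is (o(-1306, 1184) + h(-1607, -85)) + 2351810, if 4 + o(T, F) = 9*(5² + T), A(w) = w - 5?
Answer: 2340277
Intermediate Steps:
A(w) = -5 + w
h(J, I) = 0 (h(J, I) = (J*J)*(-5 + 5) = J²*0 = 0)
o(T, F) = 221 + 9*T (o(T, F) = -4 + 9*(5² + T) = -4 + 9*(25 + T) = -4 + (225 + 9*T) = 221 + 9*T)
(o(-1306, 1184) + h(-1607, -85)) + 2351810 = ((221 + 9*(-1306)) + 0) + 2351810 = ((221 - 11754) + 0) + 2351810 = (-11533 + 0) + 2351810 = -11533 + 2351810 = 2340277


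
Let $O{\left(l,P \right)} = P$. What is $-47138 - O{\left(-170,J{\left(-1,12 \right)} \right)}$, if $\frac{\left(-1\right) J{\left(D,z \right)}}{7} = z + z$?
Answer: $-46970$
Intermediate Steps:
$J{\left(D,z \right)} = - 14 z$ ($J{\left(D,z \right)} = - 7 \left(z + z\right) = - 7 \cdot 2 z = - 14 z$)
$-47138 - O{\left(-170,J{\left(-1,12 \right)} \right)} = -47138 - \left(-14\right) 12 = -47138 - -168 = -47138 + 168 = -46970$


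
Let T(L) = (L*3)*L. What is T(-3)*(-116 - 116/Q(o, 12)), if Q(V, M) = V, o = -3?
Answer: -2088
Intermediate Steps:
T(L) = 3*L**2 (T(L) = (3*L)*L = 3*L**2)
T(-3)*(-116 - 116/Q(o, 12)) = (3*(-3)**2)*(-116 - 116/(-3)) = (3*9)*(-116 - 116*(-1/3)) = 27*(-116 + 116/3) = 27*(-232/3) = -2088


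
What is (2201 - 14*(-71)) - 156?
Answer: 3039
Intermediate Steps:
(2201 - 14*(-71)) - 156 = (2201 + 994) - 156 = 3195 - 156 = 3039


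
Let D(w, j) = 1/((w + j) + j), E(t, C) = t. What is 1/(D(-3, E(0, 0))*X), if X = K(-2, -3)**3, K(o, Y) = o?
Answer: 3/8 ≈ 0.37500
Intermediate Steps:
D(w, j) = 1/(w + 2*j) (D(w, j) = 1/((j + w) + j) = 1/(w + 2*j))
X = -8 (X = (-2)**3 = -8)
1/(D(-3, E(0, 0))*X) = 1/(-8/(-3 + 2*0)) = 1/(-8/(-3 + 0)) = 1/(-8/(-3)) = 1/(-1/3*(-8)) = 1/(8/3) = 3/8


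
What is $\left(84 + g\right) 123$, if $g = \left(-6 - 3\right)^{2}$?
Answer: $20295$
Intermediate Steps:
$g = 81$ ($g = \left(-9\right)^{2} = 81$)
$\left(84 + g\right) 123 = \left(84 + 81\right) 123 = 165 \cdot 123 = 20295$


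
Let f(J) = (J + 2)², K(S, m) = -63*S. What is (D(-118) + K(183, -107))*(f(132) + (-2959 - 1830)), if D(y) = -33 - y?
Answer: -150683148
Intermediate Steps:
f(J) = (2 + J)²
(D(-118) + K(183, -107))*(f(132) + (-2959 - 1830)) = ((-33 - 1*(-118)) - 63*183)*((2 + 132)² + (-2959 - 1830)) = ((-33 + 118) - 11529)*(134² - 4789) = (85 - 11529)*(17956 - 4789) = -11444*13167 = -150683148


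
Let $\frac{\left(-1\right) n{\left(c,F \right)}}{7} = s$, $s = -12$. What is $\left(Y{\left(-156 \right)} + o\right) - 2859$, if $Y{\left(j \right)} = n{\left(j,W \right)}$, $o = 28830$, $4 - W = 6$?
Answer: $26055$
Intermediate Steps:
$W = -2$ ($W = 4 - 6 = -2$)
$n{\left(c,F \right)} = 84$ ($n{\left(c,F \right)} = \left(-7\right) \left(-12\right) = 84$)
$Y{\left(j \right)} = 84$
$\left(Y{\left(-156 \right)} + o\right) - 2859 = \left(84 + 28830\right) - 2859 = 28914 - 2859 = 26055$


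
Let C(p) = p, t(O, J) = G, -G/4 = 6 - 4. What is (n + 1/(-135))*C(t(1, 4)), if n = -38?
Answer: 41048/135 ≈ 304.06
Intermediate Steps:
G = -8 (G = -4*(6 - 4) = -4*2 = -8)
t(O, J) = -8
(n + 1/(-135))*C(t(1, 4)) = (-38 + 1/(-135))*(-8) = (-38 - 1/135)*(-8) = -5131/135*(-8) = 41048/135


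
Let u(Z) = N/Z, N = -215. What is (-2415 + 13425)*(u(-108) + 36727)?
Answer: 7278951385/18 ≈ 4.0439e+8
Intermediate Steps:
u(Z) = -215/Z
(-2415 + 13425)*(u(-108) + 36727) = (-2415 + 13425)*(-215/(-108) + 36727) = 11010*(-215*(-1/108) + 36727) = 11010*(215/108 + 36727) = 11010*(3966731/108) = 7278951385/18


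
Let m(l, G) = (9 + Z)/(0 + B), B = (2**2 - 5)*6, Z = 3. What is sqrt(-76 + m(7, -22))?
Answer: I*sqrt(78) ≈ 8.8318*I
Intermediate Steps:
B = -6 (B = (4 - 5)*6 = -1*6 = -6)
m(l, G) = -2 (m(l, G) = (9 + 3)/(0 - 6) = 12/(-6) = 12*(-1/6) = -2)
sqrt(-76 + m(7, -22)) = sqrt(-76 - 2) = sqrt(-78) = I*sqrt(78)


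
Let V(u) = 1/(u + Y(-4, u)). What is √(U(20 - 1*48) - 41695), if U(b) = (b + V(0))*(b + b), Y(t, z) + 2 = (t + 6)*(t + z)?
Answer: I*√1003035/5 ≈ 200.3*I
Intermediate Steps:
Y(t, z) = -2 + (6 + t)*(t + z) (Y(t, z) = -2 + (t + 6)*(t + z) = -2 + (6 + t)*(t + z))
V(u) = 1/(-10 + 3*u) (V(u) = 1/(u + (-2 + (-4)² + 6*(-4) + 6*u - 4*u)) = 1/(u + (-2 + 16 - 24 + 6*u - 4*u)) = 1/(u + (-10 + 2*u)) = 1/(-10 + 3*u))
U(b) = 2*b*(-⅒ + b) (U(b) = (b + 1/(-10 + 3*0))*(b + b) = (b + 1/(-10 + 0))*(2*b) = (b + 1/(-10))*(2*b) = (b - ⅒)*(2*b) = (-⅒ + b)*(2*b) = 2*b*(-⅒ + b))
√(U(20 - 1*48) - 41695) = √((20 - 1*48)*(-1 + 10*(20 - 1*48))/5 - 41695) = √((20 - 48)*(-1 + 10*(20 - 48))/5 - 41695) = √((⅕)*(-28)*(-1 + 10*(-28)) - 41695) = √((⅕)*(-28)*(-1 - 280) - 41695) = √((⅕)*(-28)*(-281) - 41695) = √(7868/5 - 41695) = √(-200607/5) = I*√1003035/5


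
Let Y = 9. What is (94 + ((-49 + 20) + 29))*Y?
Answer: 846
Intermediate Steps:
(94 + ((-49 + 20) + 29))*Y = (94 + ((-49 + 20) + 29))*9 = (94 + (-29 + 29))*9 = (94 + 0)*9 = 94*9 = 846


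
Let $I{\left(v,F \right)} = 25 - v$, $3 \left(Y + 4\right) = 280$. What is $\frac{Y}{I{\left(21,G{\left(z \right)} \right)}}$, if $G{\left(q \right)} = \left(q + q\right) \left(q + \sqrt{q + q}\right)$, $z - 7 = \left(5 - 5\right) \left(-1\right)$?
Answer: $\frac{67}{3} \approx 22.333$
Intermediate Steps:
$Y = \frac{268}{3}$ ($Y = -4 + \frac{1}{3} \cdot 280 = -4 + \frac{280}{3} = \frac{268}{3} \approx 89.333$)
$z = 7$ ($z = 7 + \left(5 - 5\right) \left(-1\right) = 7 + 0 \left(-1\right) = 7 + 0 = 7$)
$G{\left(q \right)} = 2 q \left(q + \sqrt{2} \sqrt{q}\right)$ ($G{\left(q \right)} = 2 q \left(q + \sqrt{2 q}\right) = 2 q \left(q + \sqrt{2} \sqrt{q}\right)$)
$\frac{Y}{I{\left(21,G{\left(z \right)} \right)}} = \frac{268}{3 \left(25 - 21\right)} = \frac{268}{3 \cdot 4} = \frac{268}{3} \cdot \frac{1}{4} = \frac{67}{3}$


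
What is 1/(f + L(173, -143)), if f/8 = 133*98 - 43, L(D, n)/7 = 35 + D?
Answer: 1/105384 ≈ 9.4891e-6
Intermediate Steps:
L(D, n) = 245 + 7*D (L(D, n) = 7*(35 + D) = 245 + 7*D)
f = 103928 (f = 8*(133*98 - 43) = 8*(13034 - 43) = 8*12991 = 103928)
1/(f + L(173, -143)) = 1/(103928 + (245 + 7*173)) = 1/(103928 + (245 + 1211)) = 1/(103928 + 1456) = 1/105384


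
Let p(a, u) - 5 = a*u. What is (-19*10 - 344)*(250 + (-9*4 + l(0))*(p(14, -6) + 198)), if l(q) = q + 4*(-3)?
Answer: 2916708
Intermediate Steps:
l(q) = -12 + q (l(q) = q - 12 = -12 + q)
p(a, u) = 5 + a*u
(-19*10 - 344)*(250 + (-9*4 + l(0))*(p(14, -6) + 198)) = (-19*10 - 344)*(250 + (-9*4 + (-12 + 0))*((5 + 14*(-6)) + 198)) = (-190 - 344)*(250 + (-36 - 12)*((5 - 84) + 198)) = -534*(250 - 48*(-79 + 198)) = -534*(250 - 48*119) = -534*(250 - 5712) = -534*(-5462) = 2916708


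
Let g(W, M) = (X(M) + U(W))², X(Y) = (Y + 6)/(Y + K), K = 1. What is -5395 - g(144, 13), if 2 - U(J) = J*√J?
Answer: -584038445/196 ≈ -2.9798e+6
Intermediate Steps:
U(J) = 2 - J^(3/2) (U(J) = 2 - J*√J = 2 - J^(3/2))
X(Y) = (6 + Y)/(1 + Y) (X(Y) = (Y + 6)/(Y + 1) = (6 + Y)/(1 + Y))
g(W, M) = (2 - W^(3/2) + (6 + M)/(1 + M))² (g(W, M) = ((6 + M)/(1 + M) + (2 - W^(3/2)))² = (2 - W^(3/2) + (6 + M)/(1 + M))²)
-5395 - g(144, 13) = -5395 - (6 + 13 + (1 + 13)*(2 - 144^(3/2)))²/(1 + 13)² = -5395 - (6 + 13 + 14*(2 - 1*1728))²/14² = -5395 - (6 + 13 + 14*(2 - 1728))²/196 = -5395 - (6 + 13 + 14*(-1726))²/196 = -5395 - (6 + 13 - 24164)²/196 = -5395 - (-24145)²/196 = -5395 - 582981025/196 = -584038445/196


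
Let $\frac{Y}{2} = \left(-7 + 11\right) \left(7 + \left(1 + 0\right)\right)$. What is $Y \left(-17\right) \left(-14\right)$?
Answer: $15232$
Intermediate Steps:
$Y = 64$ ($Y = 2 \left(-7 + 11\right) \left(7 + \left(1 + 0\right)\right) = 2 \cdot 4 \left(7 + 1\right) = 2 \cdot 4 \cdot 8 = 2 \cdot 32 = 64$)
$Y \left(-17\right) \left(-14\right) = 64 \left(-17\right) \left(-14\right) = \left(-1088\right) \left(-14\right) = 15232$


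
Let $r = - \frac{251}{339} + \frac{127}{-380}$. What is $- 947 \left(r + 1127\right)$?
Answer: $- \frac{137354496529}{128820} \approx -1.0663 \cdot 10^{6}$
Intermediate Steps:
$r = - \frac{138433}{128820}$ ($r = \left(-251\right) \frac{1}{339} + 127 \left(- \frac{1}{380}\right) = - \frac{251}{339} - \frac{127}{380} = - \frac{138433}{128820} \approx -1.0746$)
$- 947 \left(r + 1127\right) = - 947 \left(- \frac{138433}{128820} + 1127\right) = \left(-947\right) \frac{145041707}{128820} = - \frac{137354496529}{128820}$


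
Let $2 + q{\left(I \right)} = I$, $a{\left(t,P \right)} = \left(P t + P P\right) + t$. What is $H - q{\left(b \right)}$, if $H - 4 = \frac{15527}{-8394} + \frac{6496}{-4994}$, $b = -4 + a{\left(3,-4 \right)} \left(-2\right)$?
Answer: $\frac{437001001}{20959818} \approx 20.849$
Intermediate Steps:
$a{\left(t,P \right)} = t + P^{2} + P t$ ($a{\left(t,P \right)} = \left(P t + P^{2}\right) + t = \left(P^{2} + P t\right) + t = t + P^{2} + P t$)
$b = -18$ ($b = -4 + \left(3 + \left(-4\right)^{2} - 12\right) \left(-2\right) = -4 + \left(3 + 16 - 12\right) \left(-2\right) = -4 + 7 \left(-2\right) = -4 - 14 = -18$)
$q{\left(I \right)} = -2 + I$
$H = \frac{17804641}{20959818}$ ($H = 4 + \left(\frac{15527}{-8394} + \frac{6496}{-4994}\right) = 4 + \left(15527 \left(- \frac{1}{8394}\right) + 6496 \left(- \frac{1}{4994}\right)\right) = 4 - \frac{66034631}{20959818} = \frac{17804641}{20959818} \approx 0.84947$)
$H - q{\left(b \right)} = \frac{17804641}{20959818} - \left(-2 - 18\right) = \frac{17804641}{20959818} - -20 = \frac{17804641}{20959818} + 20 = \frac{437001001}{20959818}$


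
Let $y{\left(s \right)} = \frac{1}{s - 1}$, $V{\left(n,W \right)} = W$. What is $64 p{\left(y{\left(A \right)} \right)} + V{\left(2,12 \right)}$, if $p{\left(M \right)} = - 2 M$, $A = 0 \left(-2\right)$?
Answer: $140$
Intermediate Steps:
$A = 0$
$y{\left(s \right)} = \frac{1}{-1 + s}$
$64 p{\left(y{\left(A \right)} \right)} + V{\left(2,12 \right)} = 64 \left(- \frac{2}{-1 + 0}\right) + 12 = 64 \left(- \frac{2}{-1}\right) + 12 = 64 \left(\left(-2\right) \left(-1\right)\right) + 12 = 64 \cdot 2 + 12 = 128 + 12 = 140$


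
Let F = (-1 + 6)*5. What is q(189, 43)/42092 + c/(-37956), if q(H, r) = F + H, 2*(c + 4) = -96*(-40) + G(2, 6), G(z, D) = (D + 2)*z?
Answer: -9107803/199705494 ≈ -0.045606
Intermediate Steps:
F = 25 (F = 5*5 = 25)
G(z, D) = z*(2 + D) (G(z, D) = (2 + D)*z = z*(2 + D))
c = 1924 (c = -4 + (-96*(-40) + 2*(2 + 6))/2 = -4 + (3840 + 2*8)/2 = -4 + (3840 + 16)/2 = -4 + (½)*3856 = -4 + 1928 = 1924)
q(H, r) = 25 + H
q(189, 43)/42092 + c/(-37956) = (25 + 189)/42092 + 1924/(-37956) = 214*(1/42092) + 1924*(-1/37956) = 107/21046 - 481/9489 = -9107803/199705494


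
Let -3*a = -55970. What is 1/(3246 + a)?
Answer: 3/65708 ≈ 4.5657e-5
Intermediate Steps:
a = 55970/3 (a = -⅓*(-55970) = 55970/3 ≈ 18657.)
1/(3246 + a) = 1/(3246 + 55970/3) = 1/(65708/3) = 3/65708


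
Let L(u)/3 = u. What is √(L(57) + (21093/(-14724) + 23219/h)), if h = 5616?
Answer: √6364185601137/191412 ≈ 13.180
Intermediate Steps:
L(u) = 3*u
√(L(57) + (21093/(-14724) + 23219/h)) = √(3*57 + (21093/(-14724) + 23219/5616)) = √(171 + (21093*(-1/14724) + 23219*(1/5616))) = √(171 + (-7031/4908 + 23219/5616)) = √(171 + 6206063/2296944) = √(398983487/2296944) = √6364185601137/191412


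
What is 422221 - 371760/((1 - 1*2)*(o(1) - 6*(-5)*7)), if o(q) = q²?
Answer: 89460391/211 ≈ 4.2398e+5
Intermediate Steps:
422221 - 371760/((1 - 1*2)*(o(1) - 6*(-5)*7)) = 422221 - 371760/((1 - 1*2)*(1² - 6*(-5)*7)) = 422221 - 371760/((1 - 2)*(1 + 30*7)) = 422221 - 371760/((-(1 + 210))) = 422221 - 371760/((-1*211)) = 422221 - 371760/(-211) = 422221 - 371760*(-1)/211 = 422221 - 1*(-371760/211) = 422221 + 371760/211 = 89460391/211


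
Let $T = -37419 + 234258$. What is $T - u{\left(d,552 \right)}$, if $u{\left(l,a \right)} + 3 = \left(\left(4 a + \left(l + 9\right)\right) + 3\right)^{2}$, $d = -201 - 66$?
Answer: $-3617367$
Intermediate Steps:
$d = -267$
$u{\left(l,a \right)} = -3 + \left(12 + l + 4 a\right)^{2}$ ($u{\left(l,a \right)} = -3 + \left(\left(4 a + \left(l + 9\right)\right) + 3\right)^{2} = -3 + \left(\left(4 a + \left(9 + l\right)\right) + 3\right)^{2} = -3 + \left(\left(9 + l + 4 a\right) + 3\right)^{2} = -3 + \left(12 + l + 4 a\right)^{2}$)
$T = 196839$
$T - u{\left(d,552 \right)} = 196839 - \left(-3 + \left(12 - 267 + 4 \cdot 552\right)^{2}\right) = 196839 - \left(-3 + \left(12 - 267 + 2208\right)^{2}\right) = 196839 - \left(-3 + 1953^{2}\right) = 196839 - \left(-3 + 3814209\right) = 196839 - 3814206 = -3617367$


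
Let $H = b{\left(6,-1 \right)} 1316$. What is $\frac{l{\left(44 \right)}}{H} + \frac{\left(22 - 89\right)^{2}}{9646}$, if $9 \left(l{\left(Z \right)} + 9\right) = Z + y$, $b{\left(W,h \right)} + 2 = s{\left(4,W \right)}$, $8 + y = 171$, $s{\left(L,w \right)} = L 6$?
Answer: $\frac{4646449}{9973964} \approx 0.46586$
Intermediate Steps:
$s{\left(L,w \right)} = 6 L$
$y = 163$ ($y = -8 + 171 = 163$)
$b{\left(W,h \right)} = 22$ ($b{\left(W,h \right)} = -2 + 6 \cdot 4 = -2 + 24 = 22$)
$H = 28952$ ($H = 22 \cdot 1316 = 28952$)
$l{\left(Z \right)} = \frac{82}{9} + \frac{Z}{9}$ ($l{\left(Z \right)} = -9 + \frac{Z + 163}{9} = -9 + \frac{163 + Z}{9} = -9 + \left(\frac{163}{9} + \frac{Z}{9}\right) = \frac{82}{9} + \frac{Z}{9}$)
$\frac{l{\left(44 \right)}}{H} + \frac{\left(22 - 89\right)^{2}}{9646} = \frac{\frac{82}{9} + \frac{1}{9} \cdot 44}{28952} + \frac{\left(22 - 89\right)^{2}}{9646} = \left(\frac{82}{9} + \frac{44}{9}\right) \frac{1}{28952} + \left(-67\right)^{2} \cdot \frac{1}{9646} = 14 \cdot \frac{1}{28952} + 4489 \cdot \frac{1}{9646} = \frac{1}{2068} + \frac{4489}{9646} = \frac{4646449}{9973964}$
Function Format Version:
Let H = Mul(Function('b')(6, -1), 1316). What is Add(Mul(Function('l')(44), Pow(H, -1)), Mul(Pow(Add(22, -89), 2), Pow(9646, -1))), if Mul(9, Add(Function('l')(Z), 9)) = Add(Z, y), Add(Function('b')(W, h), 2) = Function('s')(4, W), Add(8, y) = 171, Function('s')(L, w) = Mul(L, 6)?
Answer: Rational(4646449, 9973964) ≈ 0.46586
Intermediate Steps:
Function('s')(L, w) = Mul(6, L)
y = 163 (y = Add(-8, 171) = 163)
Function('b')(W, h) = 22 (Function('b')(W, h) = Add(-2, Mul(6, 4)) = Add(-2, 24) = 22)
H = 28952 (H = Mul(22, 1316) = 28952)
Function('l')(Z) = Add(Rational(82, 9), Mul(Rational(1, 9), Z)) (Function('l')(Z) = Add(-9, Mul(Rational(1, 9), Add(Z, 163))) = Add(-9, Mul(Rational(1, 9), Add(163, Z))) = Add(-9, Add(Rational(163, 9), Mul(Rational(1, 9), Z))) = Add(Rational(82, 9), Mul(Rational(1, 9), Z)))
Add(Mul(Function('l')(44), Pow(H, -1)), Mul(Pow(Add(22, -89), 2), Pow(9646, -1))) = Add(Mul(Add(Rational(82, 9), Mul(Rational(1, 9), 44)), Pow(28952, -1)), Mul(Pow(Add(22, -89), 2), Pow(9646, -1))) = Add(Mul(Add(Rational(82, 9), Rational(44, 9)), Rational(1, 28952)), Mul(Pow(-67, 2), Rational(1, 9646))) = Add(Mul(14, Rational(1, 28952)), Mul(4489, Rational(1, 9646))) = Add(Rational(1, 2068), Rational(4489, 9646)) = Rational(4646449, 9973964)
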